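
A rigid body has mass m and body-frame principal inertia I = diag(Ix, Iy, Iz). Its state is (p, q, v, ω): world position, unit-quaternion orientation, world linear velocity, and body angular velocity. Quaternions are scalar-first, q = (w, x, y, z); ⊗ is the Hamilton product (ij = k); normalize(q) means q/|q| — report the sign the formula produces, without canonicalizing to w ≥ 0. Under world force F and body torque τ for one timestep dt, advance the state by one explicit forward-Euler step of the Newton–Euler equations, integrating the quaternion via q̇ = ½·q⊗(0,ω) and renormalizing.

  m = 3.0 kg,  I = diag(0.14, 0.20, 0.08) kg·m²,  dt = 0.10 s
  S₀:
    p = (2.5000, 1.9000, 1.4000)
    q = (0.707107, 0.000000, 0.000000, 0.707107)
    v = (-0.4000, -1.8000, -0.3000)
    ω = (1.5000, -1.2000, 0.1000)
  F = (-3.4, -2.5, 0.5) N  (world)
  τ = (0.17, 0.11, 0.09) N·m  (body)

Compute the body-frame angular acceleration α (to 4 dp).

precession coupling ω×(Iω) = (0.0144, 0.0090, -0.1080)
α = I⁻¹(τ − ω×Iω) = (1.1114, 0.5050, 2.4750)

α = (1.1114, 0.5050, 2.4750)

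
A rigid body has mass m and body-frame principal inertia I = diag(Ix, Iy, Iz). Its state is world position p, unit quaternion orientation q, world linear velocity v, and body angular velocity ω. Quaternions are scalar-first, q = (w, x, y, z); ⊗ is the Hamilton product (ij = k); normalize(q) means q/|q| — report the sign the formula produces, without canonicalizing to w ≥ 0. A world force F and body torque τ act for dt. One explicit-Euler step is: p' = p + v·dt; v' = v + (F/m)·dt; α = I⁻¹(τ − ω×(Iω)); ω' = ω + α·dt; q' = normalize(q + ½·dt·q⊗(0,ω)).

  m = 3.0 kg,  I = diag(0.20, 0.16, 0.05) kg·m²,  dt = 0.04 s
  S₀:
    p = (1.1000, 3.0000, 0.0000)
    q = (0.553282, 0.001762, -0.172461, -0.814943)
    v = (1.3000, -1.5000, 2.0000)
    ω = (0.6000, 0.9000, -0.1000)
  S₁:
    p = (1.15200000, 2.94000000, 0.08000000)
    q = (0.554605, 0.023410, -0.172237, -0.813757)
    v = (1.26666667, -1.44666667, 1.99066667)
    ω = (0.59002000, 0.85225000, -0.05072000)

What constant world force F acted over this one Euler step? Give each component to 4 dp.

v₁ − v₀ = (-0.03333333, 0.05333333, -0.00933333)
m·(v₁−v₀)/dt = (-2.5000, 4.0000, -0.7000)

F = (-2.5000, 4.0000, -0.7000)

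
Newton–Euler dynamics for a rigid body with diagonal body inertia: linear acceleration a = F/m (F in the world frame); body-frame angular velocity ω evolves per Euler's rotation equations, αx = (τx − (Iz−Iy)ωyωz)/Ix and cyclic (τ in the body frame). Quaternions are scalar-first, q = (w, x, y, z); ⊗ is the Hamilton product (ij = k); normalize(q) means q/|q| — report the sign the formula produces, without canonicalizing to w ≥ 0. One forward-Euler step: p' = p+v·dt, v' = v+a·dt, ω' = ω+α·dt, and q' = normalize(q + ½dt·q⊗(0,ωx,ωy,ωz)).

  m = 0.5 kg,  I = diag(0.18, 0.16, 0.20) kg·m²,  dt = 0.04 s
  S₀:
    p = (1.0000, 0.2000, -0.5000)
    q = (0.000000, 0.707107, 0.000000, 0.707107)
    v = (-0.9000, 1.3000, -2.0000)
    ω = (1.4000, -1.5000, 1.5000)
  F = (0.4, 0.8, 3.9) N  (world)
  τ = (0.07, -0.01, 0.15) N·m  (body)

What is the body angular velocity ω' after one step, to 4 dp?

ω' = (1.4356, -1.4920, 1.5216)

ω×(Iω) gyroscopic = (-0.0900, -0.0420, 0.0420)
angular accel α = (0.8889, 0.2000, 0.5400)
new body rate ω' = (1.4356, -1.4920, 1.5216)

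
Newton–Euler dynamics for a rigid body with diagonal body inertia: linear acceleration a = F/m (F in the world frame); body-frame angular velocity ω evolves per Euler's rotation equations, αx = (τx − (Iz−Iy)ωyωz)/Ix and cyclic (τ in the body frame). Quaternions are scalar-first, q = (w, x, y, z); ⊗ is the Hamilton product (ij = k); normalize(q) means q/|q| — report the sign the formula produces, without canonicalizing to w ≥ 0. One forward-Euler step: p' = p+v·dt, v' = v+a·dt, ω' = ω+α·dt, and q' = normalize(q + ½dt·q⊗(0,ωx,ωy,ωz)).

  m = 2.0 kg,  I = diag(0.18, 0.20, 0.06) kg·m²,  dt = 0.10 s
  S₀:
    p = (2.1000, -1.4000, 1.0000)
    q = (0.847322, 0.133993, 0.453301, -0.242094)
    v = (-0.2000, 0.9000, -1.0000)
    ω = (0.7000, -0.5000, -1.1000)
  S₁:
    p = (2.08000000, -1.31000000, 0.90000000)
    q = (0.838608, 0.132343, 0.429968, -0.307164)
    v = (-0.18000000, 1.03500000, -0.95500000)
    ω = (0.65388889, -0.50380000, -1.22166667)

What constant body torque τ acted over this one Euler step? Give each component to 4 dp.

τ = (-0.1600, -0.1000, -0.0800)

ω₁ − ω₀ = (-0.04611111, -0.00380000, -0.12166667)
applied torque τ = (-0.1600, -0.1000, -0.0800)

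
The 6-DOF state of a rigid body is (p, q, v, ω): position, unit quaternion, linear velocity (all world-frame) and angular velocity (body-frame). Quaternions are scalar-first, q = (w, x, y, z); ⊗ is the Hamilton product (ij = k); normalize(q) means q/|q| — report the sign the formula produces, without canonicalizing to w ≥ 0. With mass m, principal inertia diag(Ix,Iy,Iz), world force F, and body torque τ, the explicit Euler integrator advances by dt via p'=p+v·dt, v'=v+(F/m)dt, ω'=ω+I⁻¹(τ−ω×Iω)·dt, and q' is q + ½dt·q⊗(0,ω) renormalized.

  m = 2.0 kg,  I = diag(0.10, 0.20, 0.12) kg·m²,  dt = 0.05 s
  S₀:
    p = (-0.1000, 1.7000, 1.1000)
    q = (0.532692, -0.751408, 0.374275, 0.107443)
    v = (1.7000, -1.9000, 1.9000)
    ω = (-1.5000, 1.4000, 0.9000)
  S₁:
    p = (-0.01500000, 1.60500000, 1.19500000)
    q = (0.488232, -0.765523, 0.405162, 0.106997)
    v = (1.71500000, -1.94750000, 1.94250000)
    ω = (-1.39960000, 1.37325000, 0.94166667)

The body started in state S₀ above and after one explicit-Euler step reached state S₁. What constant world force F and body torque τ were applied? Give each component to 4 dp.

rate change Δω = (0.10040000, -0.02675000, 0.04166667)
gyro term ω₀×Iω₀ = (-0.1008, 0.0270, -0.2100)
I·α + gyro = (0.1000, -0.0800, -0.1100)
Δv = v₁−v₀ = (0.01500000, -0.04750000, 0.04250000)
F = m·Δv/dt = (0.6000, -1.9000, 1.7000)

F = (0.6000, -1.9000, 1.7000)
τ = (0.1000, -0.0800, -0.1100)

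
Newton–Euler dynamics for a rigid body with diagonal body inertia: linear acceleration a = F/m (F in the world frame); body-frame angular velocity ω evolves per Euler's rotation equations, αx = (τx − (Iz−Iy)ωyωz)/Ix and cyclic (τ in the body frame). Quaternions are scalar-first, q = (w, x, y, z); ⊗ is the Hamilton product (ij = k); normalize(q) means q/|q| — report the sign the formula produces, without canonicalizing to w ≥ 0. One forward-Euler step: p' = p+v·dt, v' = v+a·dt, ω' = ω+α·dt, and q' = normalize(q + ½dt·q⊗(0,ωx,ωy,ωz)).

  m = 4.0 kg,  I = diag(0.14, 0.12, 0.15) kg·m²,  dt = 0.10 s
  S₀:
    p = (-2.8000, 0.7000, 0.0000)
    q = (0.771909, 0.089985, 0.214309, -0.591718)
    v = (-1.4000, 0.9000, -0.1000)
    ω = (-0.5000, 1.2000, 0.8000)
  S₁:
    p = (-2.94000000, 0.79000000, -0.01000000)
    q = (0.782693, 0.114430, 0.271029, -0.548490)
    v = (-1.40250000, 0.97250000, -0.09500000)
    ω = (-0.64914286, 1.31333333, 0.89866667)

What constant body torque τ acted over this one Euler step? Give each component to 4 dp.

τ = (-0.1800, 0.1400, 0.1600)

ω₁ − ω₀ = (-0.14914286, 0.11333333, 0.09866667)
applied torque τ = (-0.1800, 0.1400, 0.1600)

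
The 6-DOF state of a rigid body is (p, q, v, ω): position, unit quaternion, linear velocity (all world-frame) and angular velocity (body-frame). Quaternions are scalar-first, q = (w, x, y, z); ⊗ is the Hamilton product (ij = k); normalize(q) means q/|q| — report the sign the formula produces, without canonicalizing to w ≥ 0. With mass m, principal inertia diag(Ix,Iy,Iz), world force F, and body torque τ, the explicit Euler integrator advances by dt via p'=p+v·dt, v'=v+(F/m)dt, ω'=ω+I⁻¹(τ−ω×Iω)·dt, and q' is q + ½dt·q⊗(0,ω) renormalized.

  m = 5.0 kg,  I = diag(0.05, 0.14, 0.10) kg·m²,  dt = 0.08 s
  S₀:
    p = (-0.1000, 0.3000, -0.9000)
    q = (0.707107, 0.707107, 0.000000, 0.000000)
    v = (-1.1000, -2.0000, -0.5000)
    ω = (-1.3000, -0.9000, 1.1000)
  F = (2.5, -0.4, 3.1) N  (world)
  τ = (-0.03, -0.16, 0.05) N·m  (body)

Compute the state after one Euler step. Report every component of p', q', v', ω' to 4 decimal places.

p' = (-0.1880, 0.1400, -0.9400)
q' = (0.7417, 0.6684, -0.0564, 0.0056)
v' = (-1.0600, -2.0064, -0.4504)
ω' = (-1.4114, -1.0323, 1.0558)

a = (0.5000, -0.0800, 0.6200)
p' = p + v·dt = (-0.1880, 0.1400, -0.9400)
new velocity v' = (-1.0600, -2.0064, -0.4504)
precession coupling ω×(Iω) = (0.0396, 0.0715, 0.1053)
angular accel α = (-1.3920, -1.6536, -0.5530)
ω' = ω + α·dt = (-1.4114, -1.0323, 1.0558)
Hamilton product q⊗(0,ω) = (0.9192391, -0.9192391, -1.4142140, 0.1414214)
q' = normalize(q + ½dt·q⊗(0,ω)) = (0.7417, 0.6684, -0.0564, 0.0056)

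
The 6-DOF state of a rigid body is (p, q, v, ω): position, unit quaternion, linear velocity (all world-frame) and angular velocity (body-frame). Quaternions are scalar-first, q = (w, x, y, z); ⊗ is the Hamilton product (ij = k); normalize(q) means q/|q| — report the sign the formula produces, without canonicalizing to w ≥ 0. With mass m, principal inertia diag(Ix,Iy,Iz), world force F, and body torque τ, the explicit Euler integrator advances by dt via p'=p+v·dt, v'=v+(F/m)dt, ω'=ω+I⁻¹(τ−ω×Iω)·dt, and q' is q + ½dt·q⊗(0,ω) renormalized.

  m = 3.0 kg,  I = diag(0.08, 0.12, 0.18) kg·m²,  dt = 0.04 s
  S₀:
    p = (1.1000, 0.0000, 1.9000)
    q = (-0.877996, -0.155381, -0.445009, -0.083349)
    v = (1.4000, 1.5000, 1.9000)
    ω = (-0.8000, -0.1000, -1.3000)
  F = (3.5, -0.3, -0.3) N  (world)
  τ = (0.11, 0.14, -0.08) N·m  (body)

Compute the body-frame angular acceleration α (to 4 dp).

α = (1.2775, 2.0333, -0.4622)

precession coupling ω×(Iω) = (0.0078, -0.1040, 0.0032)
(τ − ω×Iω)/I = (1.2775, 2.0333, -0.4622)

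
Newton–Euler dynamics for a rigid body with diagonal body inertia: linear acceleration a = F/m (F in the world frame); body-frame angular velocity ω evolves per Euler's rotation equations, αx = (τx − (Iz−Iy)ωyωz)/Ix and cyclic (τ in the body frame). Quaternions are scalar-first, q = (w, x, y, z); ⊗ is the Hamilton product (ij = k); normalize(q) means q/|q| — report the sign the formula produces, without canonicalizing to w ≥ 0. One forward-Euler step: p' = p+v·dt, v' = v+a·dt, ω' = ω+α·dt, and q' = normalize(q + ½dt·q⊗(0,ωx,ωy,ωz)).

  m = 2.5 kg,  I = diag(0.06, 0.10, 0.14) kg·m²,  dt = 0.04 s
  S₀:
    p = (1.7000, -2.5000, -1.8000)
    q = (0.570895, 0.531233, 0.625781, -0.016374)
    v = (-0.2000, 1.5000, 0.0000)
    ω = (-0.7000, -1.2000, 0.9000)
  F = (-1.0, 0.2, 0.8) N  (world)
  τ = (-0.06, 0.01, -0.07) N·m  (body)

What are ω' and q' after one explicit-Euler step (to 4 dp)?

precession coupling ω×(Iω) = (-0.0432, 0.0504, 0.0336)
(τ − ω×Iω)/I = (-0.2800, -0.4040, -0.7400)
ω + α·dt = (-0.7112, -1.2162, 0.8704)
2q̇ = q⊗(0,ω) = (1.1375369, 0.1439276, -1.1517219, 0.3143726)
q' = normalize(q + ½dt·q⊗(0,ω)) = (0.5933, 0.5338, 0.6024, -0.0101)

ω' = (-0.7112, -1.2162, 0.8704)
q' = (0.5933, 0.5338, 0.6024, -0.0101)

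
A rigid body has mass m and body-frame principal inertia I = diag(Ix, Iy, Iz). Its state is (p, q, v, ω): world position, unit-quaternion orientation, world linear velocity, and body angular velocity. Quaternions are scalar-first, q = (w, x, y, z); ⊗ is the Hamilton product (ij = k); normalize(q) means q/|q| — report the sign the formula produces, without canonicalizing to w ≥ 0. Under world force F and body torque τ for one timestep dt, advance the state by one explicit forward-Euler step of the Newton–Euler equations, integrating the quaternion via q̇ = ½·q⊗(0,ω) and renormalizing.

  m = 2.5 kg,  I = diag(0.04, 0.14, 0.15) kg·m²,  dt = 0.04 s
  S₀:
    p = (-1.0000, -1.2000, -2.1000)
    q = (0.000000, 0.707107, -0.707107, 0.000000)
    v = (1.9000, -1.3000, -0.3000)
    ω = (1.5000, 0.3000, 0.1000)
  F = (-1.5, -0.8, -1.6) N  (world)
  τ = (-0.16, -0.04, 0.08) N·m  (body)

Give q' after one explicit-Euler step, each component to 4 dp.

q' = (-0.0170, 0.7054, -0.7082, 0.0254)

2q̇ = q⊗(0,ω) = (-0.8485284, -0.0707107, -0.0707107, 1.2727926)
q' = normalize(q + ½dt·q⊗(0,ω)) = (-0.0170, 0.7054, -0.7082, 0.0254)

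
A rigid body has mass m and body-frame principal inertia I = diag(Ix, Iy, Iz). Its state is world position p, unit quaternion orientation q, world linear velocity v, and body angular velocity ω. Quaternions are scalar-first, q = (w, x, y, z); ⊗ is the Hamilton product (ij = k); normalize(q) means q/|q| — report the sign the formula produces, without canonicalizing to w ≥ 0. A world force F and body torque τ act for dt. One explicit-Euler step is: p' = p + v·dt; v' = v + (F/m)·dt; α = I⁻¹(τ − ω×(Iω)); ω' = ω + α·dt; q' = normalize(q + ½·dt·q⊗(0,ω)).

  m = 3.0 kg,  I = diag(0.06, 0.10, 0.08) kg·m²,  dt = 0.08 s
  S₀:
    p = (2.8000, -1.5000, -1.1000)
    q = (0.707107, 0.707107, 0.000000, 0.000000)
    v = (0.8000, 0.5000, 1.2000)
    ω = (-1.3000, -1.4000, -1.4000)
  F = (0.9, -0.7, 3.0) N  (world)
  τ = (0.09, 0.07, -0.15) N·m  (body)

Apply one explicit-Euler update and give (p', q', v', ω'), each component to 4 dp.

p' = (2.8640, -1.4600, -1.0040)
q' = (0.7406, 0.6673, 0.0000, -0.0788)
v' = (0.8240, 0.4813, 1.2800)
ω' = (-1.1277, -1.3149, -1.6228)

(τ − ω×Iω)/I = (2.1533, 1.0640, -2.7850)
new body rate ω' = (-1.1277, -1.3149, -1.6228)
2q̇ = q⊗(0,ω) = (0.9192391, -0.9192391, 0.0000000, -1.9798996)
q' = normalize(q + ½dt·q⊗(0,ω)) = (0.7406, 0.6673, 0.0000, -0.0788)
a = F/m = (0.3000, -0.2333, 1.0000)
p' = p + v·dt = (2.8640, -1.4600, -1.0040)
new velocity v' = (0.8240, 0.4813, 1.2800)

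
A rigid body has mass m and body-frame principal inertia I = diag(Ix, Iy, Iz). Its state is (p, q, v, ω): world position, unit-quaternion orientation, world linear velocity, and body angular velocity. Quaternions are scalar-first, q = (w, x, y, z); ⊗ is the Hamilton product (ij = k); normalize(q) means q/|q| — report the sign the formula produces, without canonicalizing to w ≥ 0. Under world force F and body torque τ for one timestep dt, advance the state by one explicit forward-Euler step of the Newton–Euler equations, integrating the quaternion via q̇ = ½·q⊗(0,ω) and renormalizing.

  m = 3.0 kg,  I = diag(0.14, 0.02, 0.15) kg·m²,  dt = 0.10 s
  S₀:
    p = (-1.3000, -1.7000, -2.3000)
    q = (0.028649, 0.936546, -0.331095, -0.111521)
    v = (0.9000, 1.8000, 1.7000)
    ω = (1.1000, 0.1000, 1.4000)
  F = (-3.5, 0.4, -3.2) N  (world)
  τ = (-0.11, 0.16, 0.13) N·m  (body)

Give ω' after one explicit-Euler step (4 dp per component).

ω' = (1.0084, 0.9770, 1.4955)

α = I⁻¹(τ − ω×Iω) = (-0.9157, 8.7700, 0.9547)
ω + α·dt = (1.0084, 0.9770, 1.4955)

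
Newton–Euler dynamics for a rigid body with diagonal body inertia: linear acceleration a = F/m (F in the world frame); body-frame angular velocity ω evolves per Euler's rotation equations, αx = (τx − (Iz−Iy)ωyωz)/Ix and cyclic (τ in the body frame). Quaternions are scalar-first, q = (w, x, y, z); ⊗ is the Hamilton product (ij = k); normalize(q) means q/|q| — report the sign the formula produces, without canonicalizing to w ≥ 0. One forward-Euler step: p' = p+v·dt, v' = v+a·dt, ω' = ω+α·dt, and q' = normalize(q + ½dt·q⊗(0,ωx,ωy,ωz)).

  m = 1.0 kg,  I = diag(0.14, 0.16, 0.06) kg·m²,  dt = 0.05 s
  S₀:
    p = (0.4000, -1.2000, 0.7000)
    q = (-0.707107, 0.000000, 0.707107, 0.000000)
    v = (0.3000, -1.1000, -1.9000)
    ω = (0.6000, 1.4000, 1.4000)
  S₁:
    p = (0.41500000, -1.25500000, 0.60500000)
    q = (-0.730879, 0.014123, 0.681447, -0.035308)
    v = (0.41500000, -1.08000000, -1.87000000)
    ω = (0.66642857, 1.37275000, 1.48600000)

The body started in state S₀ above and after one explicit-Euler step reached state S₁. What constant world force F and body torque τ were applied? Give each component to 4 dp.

F = (2.3000, 0.4000, 0.6000)
τ = (-0.0100, -0.0200, 0.1200)

Δv = v₁−v₀ = (0.11500000, 0.02000000, 0.03000000)
applied force F = (2.3000, 0.4000, 0.6000)
Δω = ω₁−ω₀ = (0.06642857, -0.02725000, 0.08600000)
I·α + gyro = (-0.0100, -0.0200, 0.1200)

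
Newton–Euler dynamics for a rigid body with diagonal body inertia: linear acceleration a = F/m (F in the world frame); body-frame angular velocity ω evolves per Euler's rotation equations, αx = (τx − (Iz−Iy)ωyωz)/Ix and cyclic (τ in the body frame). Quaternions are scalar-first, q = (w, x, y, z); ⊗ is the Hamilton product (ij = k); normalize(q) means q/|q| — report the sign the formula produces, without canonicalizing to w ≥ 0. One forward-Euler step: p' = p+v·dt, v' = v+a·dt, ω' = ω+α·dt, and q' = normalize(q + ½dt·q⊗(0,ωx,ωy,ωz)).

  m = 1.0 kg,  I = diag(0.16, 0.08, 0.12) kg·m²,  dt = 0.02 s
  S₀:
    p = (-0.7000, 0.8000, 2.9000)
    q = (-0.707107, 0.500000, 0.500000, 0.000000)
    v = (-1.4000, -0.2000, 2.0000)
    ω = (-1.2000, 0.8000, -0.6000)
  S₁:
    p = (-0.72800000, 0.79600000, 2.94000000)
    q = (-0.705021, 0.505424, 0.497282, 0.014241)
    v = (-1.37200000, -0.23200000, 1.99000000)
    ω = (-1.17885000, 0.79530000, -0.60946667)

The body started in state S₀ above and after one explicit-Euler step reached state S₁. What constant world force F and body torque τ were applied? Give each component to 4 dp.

rate change Δω = (0.02115000, -0.00470000, -0.00946667)
τ = I·(Δω/dt) + ω₀×(Iω₀) = (0.1500, 0.0100, 0.0200)
v₁ − v₀ = (0.02800000, -0.03200000, -0.01000000)
F = m·Δv/dt = (1.4000, -1.6000, -0.5000)

F = (1.4000, -1.6000, -0.5000)
τ = (0.1500, 0.0100, 0.0200)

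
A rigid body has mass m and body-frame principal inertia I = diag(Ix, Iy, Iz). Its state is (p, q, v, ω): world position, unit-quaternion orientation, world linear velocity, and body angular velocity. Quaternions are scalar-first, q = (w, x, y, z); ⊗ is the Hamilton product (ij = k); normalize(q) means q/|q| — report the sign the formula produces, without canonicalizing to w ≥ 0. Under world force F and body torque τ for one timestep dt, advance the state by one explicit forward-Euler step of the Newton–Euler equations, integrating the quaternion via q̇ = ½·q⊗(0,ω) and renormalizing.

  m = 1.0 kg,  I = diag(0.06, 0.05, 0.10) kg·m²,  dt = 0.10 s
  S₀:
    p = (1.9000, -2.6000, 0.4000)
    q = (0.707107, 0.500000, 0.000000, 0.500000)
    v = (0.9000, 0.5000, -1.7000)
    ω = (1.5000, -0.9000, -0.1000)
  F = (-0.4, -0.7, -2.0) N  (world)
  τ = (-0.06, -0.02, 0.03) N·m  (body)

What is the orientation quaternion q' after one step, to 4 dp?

q' = (0.6695, 0.5733, 0.0081, 0.4722)

Hamilton product q⊗(0,ω) = (-0.7000000, 1.5106605, 0.1636037, -0.5207107)
updated quaternion q' = (0.6695, 0.5733, 0.0081, 0.4722)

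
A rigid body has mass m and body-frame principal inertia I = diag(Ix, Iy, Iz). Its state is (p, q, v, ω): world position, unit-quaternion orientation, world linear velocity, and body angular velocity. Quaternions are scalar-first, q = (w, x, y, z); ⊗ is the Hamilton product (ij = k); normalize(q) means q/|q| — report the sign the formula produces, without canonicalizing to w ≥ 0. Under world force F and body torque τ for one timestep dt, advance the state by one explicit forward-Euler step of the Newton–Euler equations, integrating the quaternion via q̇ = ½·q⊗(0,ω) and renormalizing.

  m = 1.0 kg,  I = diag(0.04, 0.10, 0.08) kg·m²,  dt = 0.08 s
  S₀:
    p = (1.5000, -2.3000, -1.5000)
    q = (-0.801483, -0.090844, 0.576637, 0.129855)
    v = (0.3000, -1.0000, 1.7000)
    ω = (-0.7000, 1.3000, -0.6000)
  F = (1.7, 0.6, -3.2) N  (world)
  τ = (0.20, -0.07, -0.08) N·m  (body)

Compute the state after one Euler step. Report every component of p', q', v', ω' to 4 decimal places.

p' = (1.5240, -2.3800, -1.3640)
q' = (-0.8292, -0.0888, 0.5281, 0.1602)
v' = (0.4360, -0.9520, 1.4440)
ω' = (-0.3312, 1.2574, -0.6254)

α = I⁻¹(τ − ω×Iω) = (4.6100, -0.5320, -0.3175)
ω + α·dt = (-0.3312, 1.2574, -0.6254)
Hamilton product q⊗(0,ω) = (-0.7353059, 0.0462444, -1.1873328, 0.7664385)
q + ½dt·q⊗(0,ω), renormalized = (-0.8292, -0.0888, 0.5281, 0.1602)
new position p' = (1.5240, -2.3800, -1.3640)
new velocity v' = (0.4360, -0.9520, 1.4440)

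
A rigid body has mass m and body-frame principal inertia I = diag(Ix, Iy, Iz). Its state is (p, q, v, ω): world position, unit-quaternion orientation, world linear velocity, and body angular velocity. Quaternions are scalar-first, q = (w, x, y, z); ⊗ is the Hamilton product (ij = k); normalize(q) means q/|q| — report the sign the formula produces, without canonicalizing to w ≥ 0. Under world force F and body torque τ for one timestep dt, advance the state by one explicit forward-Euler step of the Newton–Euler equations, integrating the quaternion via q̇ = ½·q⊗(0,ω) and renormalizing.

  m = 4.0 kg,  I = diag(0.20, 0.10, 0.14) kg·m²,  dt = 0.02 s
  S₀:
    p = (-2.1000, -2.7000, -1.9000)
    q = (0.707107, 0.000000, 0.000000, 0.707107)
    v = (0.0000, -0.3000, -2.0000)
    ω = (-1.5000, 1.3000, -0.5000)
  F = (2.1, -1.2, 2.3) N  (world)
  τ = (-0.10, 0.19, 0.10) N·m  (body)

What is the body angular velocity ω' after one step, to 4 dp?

ω' = (-1.5074, 1.3290, -0.5136)

angular accel α = (-0.3700, 1.4500, -0.6786)
new body rate ω' = (-1.5074, 1.3290, -0.5136)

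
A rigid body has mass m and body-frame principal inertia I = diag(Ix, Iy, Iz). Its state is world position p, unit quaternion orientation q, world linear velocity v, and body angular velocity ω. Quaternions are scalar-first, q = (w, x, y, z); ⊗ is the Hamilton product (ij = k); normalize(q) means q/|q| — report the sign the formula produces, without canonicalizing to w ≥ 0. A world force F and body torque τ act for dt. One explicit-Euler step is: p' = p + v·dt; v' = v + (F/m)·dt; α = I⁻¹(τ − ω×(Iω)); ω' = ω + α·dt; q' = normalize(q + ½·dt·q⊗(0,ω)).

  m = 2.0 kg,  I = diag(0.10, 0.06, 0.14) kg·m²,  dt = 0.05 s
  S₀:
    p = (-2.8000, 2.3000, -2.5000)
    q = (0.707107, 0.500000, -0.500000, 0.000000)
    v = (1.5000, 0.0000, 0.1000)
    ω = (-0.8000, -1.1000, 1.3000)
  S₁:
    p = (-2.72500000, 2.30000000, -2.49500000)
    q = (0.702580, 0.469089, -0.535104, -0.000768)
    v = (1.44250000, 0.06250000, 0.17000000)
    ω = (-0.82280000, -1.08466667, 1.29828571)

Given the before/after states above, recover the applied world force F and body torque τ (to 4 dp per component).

F = (-2.3000, 2.5000, 2.8000)
τ = (-0.1600, 0.0600, -0.0400)

velocity change Δv = (-0.05750000, 0.06250000, 0.07000000)
F = m·Δv/dt = (-2.3000, 2.5000, 2.8000)
rate change Δω = (-0.02280000, 0.01533333, -0.00171429)
gyro term ω₀×Iω₀ = (-0.1144, 0.0416, -0.0352)
τ = I·(Δω/dt) + ω₀×(Iω₀) = (-0.1600, 0.0600, -0.0400)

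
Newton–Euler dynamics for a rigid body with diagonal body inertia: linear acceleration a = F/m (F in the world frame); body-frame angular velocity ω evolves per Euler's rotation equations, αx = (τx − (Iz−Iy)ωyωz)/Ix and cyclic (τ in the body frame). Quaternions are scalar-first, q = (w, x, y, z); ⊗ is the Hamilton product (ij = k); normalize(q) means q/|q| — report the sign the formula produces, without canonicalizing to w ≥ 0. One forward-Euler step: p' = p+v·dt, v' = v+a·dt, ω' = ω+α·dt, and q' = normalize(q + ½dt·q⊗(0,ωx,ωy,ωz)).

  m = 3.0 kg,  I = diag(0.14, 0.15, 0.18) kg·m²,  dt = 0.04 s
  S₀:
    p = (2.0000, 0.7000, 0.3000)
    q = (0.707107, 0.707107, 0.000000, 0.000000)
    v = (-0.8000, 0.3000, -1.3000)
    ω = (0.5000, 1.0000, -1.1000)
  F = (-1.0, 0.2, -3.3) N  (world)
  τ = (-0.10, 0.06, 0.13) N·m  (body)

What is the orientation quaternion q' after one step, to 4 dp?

Hamilton product q⊗(0,ω) = (-0.3535535, 0.3535535, 1.4849247, -0.0707107)
q' = normalize(q + ½dt·q⊗(0,ω)) = (0.6997, 0.7138, 0.0297, -0.0014)

q' = (0.6997, 0.7138, 0.0297, -0.0014)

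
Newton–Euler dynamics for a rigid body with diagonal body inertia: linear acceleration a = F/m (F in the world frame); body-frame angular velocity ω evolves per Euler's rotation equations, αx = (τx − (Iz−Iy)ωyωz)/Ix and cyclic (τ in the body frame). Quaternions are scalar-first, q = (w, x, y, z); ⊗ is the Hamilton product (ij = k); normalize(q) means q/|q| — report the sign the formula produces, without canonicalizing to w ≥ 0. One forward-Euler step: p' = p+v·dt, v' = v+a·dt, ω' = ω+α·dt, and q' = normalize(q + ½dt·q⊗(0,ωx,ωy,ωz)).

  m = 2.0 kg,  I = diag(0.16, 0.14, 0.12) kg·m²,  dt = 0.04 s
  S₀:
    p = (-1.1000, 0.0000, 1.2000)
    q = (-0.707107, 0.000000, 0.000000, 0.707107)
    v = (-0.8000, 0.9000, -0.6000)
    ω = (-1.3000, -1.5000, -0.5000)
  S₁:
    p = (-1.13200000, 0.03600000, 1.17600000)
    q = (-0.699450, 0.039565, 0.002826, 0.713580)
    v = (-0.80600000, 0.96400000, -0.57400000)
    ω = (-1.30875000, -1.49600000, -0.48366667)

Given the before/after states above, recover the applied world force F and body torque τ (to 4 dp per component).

F = (-0.3000, 3.2000, 1.3000)
τ = (-0.0500, 0.0400, 0.0100)

Δv = v₁−v₀ = (-0.00600000, 0.06400000, 0.02600000)
m·(v₁−v₀)/dt = (-0.3000, 3.2000, 1.3000)
ω₁ − ω₀ = (-0.00875000, 0.00400000, 0.01633333)
gyro term ω₀×Iω₀ = (-0.0150, 0.0260, -0.0390)
applied torque τ = (-0.0500, 0.0400, 0.0100)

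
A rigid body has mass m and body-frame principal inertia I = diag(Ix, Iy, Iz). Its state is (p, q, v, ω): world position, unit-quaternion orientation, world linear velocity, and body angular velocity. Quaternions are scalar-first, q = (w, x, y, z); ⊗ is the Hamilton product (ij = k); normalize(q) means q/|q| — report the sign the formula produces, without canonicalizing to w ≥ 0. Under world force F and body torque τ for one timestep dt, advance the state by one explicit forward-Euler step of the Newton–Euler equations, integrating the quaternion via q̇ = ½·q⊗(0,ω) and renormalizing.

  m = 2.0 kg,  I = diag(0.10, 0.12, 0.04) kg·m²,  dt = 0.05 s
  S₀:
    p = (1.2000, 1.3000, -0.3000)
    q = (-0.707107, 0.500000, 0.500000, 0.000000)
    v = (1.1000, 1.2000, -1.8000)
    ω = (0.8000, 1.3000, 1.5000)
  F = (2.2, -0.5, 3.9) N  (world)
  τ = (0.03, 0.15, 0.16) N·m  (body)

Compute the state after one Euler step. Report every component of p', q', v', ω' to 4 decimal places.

p' = (1.2550, 1.3600, -0.3900)
q' = (-0.7323, 0.5039, 0.4576, -0.0202)
v' = (1.1550, 1.1875, -1.7025)
ω' = (0.8930, 1.3325, 1.6740)

gyro term ω×Iω = (-0.1560, 0.0720, 0.0208)
angular accel α = (1.8600, 0.6500, 3.4800)
new body rate ω' = (0.8930, 1.3325, 1.6740)
q⊗(0,ω) = (-1.0500000, 0.1843144, -1.6692391, -0.8106605)
updated quaternion q' = (-0.7323, 0.5039, 0.4576, -0.0202)
new position p' = (1.2550, 1.3600, -0.3900)
v + (F/m)dt = (1.1550, 1.1875, -1.7025)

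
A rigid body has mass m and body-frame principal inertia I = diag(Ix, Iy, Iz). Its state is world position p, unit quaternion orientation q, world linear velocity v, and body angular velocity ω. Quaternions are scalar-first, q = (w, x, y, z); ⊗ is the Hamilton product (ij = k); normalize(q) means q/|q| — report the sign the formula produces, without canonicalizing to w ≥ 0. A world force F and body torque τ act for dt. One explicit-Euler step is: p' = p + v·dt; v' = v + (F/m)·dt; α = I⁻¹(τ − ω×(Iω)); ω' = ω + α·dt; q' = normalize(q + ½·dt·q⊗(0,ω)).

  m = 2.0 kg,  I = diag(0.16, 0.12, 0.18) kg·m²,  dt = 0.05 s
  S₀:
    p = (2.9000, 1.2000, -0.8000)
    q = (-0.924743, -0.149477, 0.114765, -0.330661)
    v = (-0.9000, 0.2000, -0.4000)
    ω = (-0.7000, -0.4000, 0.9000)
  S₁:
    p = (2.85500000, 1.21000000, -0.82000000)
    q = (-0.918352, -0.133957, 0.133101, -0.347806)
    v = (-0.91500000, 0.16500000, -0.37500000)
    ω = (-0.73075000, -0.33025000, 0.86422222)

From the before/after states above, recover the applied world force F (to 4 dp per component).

F = (-0.6000, -1.4000, 1.0000)

velocity change Δv = (-0.01500000, -0.03500000, 0.02500000)
applied force F = (-0.6000, -1.4000, 1.0000)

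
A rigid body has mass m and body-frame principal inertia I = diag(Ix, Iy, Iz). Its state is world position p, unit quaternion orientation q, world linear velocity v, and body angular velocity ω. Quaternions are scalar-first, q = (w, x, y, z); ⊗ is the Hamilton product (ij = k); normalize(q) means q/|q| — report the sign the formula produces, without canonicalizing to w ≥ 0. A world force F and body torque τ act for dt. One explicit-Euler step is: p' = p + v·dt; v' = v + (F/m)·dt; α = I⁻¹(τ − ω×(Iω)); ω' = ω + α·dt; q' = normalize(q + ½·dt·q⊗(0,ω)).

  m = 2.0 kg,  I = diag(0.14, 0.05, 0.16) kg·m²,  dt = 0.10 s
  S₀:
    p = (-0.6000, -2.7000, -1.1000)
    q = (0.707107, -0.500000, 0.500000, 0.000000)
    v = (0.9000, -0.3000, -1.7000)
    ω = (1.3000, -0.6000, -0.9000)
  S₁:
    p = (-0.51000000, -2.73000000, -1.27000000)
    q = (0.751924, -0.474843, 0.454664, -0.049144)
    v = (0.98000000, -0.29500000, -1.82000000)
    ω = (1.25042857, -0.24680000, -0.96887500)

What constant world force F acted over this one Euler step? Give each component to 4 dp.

velocity change Δv = (0.08000000, 0.00500000, -0.12000000)
m·(v₁−v₀)/dt = (1.6000, 0.1000, -2.4000)

F = (1.6000, 0.1000, -2.4000)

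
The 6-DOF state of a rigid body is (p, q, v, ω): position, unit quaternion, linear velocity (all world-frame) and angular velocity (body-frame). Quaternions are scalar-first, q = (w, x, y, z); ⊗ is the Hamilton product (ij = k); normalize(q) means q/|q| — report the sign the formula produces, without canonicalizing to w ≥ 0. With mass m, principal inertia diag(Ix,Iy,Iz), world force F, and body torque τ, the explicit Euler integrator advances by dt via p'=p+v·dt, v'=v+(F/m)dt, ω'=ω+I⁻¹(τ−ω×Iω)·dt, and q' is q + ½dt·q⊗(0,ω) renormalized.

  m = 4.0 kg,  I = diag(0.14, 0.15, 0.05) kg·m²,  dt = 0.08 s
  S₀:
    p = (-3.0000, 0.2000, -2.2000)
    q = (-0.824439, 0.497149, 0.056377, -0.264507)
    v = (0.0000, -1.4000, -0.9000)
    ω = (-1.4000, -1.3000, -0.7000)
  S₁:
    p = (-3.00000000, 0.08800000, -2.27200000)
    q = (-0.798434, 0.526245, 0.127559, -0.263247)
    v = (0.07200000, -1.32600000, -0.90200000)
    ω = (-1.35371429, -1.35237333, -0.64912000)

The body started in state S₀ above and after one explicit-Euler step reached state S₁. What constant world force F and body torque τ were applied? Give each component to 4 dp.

F = (3.6000, 3.7000, -0.1000)
τ = (-0.0100, -0.0100, 0.0500)

ω₁ − ω₀ = (0.04628571, -0.05237333, 0.05088000)
precession coupling = (-0.0910, 0.0882, 0.0182)
applied torque τ = (-0.0100, -0.0100, 0.0500)
velocity change Δv = (0.07200000, 0.07400000, -0.00200000)
m·(v₁−v₀)/dt = (3.6000, 3.7000, -0.1000)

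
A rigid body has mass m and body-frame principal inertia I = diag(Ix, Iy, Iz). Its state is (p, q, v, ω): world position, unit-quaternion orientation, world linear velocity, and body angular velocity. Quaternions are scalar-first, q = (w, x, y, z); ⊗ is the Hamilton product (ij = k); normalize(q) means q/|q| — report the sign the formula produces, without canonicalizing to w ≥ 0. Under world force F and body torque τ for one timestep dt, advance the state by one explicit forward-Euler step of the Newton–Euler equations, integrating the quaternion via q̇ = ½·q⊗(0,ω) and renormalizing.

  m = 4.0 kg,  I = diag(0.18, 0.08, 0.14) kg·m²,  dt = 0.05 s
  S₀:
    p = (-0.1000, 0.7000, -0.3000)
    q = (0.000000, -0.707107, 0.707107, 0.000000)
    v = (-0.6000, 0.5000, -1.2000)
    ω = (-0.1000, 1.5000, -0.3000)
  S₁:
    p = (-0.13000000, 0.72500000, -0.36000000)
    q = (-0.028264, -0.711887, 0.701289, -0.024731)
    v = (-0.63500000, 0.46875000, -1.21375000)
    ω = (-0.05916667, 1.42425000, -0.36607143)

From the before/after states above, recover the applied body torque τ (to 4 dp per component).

rate change Δω = (0.04083333, -0.07575000, -0.06607143)
gyro term ω₀×Iω₀ = (-0.0270, 0.0012, 0.0150)
applied torque τ = (0.1200, -0.1200, -0.1700)

τ = (0.1200, -0.1200, -0.1700)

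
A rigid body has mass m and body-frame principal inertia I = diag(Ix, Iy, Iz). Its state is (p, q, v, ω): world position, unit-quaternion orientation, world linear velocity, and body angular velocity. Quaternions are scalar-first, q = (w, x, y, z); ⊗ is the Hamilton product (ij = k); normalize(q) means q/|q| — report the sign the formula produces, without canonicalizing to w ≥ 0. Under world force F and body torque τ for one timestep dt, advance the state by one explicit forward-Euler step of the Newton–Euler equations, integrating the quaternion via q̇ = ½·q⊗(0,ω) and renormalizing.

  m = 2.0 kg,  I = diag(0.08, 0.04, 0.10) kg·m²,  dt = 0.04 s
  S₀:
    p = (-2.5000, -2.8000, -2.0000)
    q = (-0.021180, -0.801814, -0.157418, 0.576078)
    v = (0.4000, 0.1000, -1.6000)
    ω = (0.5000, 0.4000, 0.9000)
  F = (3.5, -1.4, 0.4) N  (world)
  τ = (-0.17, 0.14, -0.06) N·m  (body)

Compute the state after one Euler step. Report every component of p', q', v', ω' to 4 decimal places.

p' = (-2.4840, -2.7960, -2.0640)
q' = (-0.0223, -0.8093, -0.1374, 0.5707)
v' = (0.4700, 0.0720, -1.5920)
ω' = (0.4042, 0.5490, 0.8792)

a = (1.7500, -0.7000, 0.2000)
p' = p + v·dt = (-2.4840, -2.7960, -2.0640)
v' = v + a·dt = (0.4700, 0.0720, -1.5920)
ω×(Iω) gyroscopic = (0.0216, -0.0090, -0.0080)
(τ − ω×Iω)/I = (-2.3950, 3.7250, -0.5200)
ω + α·dt = (0.4042, 0.5490, 0.8792)
Hamilton product q⊗(0,ω) = (-0.0545960, -0.3826974, 1.0011996, -0.2610786)
q + ½dt·q⊗(0,ω), renormalized = (-0.0223, -0.8093, -0.1374, 0.5707)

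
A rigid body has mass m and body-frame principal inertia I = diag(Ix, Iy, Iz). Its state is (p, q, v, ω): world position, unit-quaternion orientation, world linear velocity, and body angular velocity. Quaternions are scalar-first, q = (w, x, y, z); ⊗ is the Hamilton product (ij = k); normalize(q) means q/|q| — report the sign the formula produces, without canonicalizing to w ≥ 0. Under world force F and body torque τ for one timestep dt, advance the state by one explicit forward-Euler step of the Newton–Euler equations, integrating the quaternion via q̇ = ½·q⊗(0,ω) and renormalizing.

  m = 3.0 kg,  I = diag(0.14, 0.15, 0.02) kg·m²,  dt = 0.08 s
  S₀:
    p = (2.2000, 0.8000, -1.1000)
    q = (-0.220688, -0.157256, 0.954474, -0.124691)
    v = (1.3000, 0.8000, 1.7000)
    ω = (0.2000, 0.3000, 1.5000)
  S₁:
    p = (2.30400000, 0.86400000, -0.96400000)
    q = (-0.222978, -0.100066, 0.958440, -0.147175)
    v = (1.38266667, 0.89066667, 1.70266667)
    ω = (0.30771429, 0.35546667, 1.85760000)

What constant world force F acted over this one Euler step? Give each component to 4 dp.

F = (3.1000, 3.4000, 0.1000)

velocity change Δv = (0.08266667, 0.09066667, 0.00266667)
F = m·Δv/dt = (3.1000, 3.4000, 0.1000)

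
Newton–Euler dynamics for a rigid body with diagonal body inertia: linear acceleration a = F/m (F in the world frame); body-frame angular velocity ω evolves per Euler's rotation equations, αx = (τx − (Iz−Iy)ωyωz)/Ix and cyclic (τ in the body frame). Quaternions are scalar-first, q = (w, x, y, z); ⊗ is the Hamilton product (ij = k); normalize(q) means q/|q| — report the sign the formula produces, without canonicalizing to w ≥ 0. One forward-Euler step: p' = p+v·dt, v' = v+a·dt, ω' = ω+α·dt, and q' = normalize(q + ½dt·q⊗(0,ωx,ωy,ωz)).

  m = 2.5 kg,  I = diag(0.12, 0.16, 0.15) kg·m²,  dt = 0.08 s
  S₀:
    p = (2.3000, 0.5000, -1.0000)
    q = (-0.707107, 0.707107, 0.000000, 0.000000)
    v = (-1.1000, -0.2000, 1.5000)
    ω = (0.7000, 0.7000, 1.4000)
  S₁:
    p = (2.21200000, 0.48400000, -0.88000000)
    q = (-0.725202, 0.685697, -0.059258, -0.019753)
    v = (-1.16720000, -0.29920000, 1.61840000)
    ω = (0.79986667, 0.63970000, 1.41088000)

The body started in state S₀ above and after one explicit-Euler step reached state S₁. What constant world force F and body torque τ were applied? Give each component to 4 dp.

F = (-2.1000, -3.1000, 3.7000)
τ = (0.1400, -0.1500, 0.0400)

v₁ − v₀ = (-0.06720000, -0.09920000, 0.11840000)
applied force F = (-2.1000, -3.1000, 3.7000)
ω₁ − ω₀ = (0.09986667, -0.06030000, 0.01088000)
τ = I·(Δω/dt) + ω₀×(Iω₀) = (0.1400, -0.1500, 0.0400)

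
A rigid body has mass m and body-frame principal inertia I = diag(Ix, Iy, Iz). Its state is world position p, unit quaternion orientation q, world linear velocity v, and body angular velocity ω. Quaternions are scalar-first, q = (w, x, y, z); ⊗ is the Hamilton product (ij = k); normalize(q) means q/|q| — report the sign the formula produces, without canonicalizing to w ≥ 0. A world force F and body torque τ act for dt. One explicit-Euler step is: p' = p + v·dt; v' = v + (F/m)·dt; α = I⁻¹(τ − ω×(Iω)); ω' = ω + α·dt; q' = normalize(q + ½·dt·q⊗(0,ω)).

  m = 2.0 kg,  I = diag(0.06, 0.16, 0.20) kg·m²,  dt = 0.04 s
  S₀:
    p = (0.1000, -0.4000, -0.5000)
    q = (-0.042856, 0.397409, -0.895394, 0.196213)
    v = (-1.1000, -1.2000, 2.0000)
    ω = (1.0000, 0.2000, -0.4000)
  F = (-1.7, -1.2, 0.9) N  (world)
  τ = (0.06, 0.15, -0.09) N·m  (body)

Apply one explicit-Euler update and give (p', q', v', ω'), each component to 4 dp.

(τ − ω×Iω)/I = (1.0533, 0.5875, -0.5500)
ω + α·dt = (1.0421, 0.2235, -0.4220)
2q̇ = q⊗(0,ω) = (-0.1398450, 0.2760590, 0.3466054, 0.9920182)
updated quaternion q' = (-0.0456, 0.4028, -0.8882, 0.2160)
new position p' = (0.0560, -0.4480, -0.4200)
v + (F/m)dt = (-1.1340, -1.2240, 2.0180)

p' = (0.0560, -0.4480, -0.4200)
q' = (-0.0456, 0.4028, -0.8882, 0.2160)
v' = (-1.1340, -1.2240, 2.0180)
ω' = (1.0421, 0.2235, -0.4220)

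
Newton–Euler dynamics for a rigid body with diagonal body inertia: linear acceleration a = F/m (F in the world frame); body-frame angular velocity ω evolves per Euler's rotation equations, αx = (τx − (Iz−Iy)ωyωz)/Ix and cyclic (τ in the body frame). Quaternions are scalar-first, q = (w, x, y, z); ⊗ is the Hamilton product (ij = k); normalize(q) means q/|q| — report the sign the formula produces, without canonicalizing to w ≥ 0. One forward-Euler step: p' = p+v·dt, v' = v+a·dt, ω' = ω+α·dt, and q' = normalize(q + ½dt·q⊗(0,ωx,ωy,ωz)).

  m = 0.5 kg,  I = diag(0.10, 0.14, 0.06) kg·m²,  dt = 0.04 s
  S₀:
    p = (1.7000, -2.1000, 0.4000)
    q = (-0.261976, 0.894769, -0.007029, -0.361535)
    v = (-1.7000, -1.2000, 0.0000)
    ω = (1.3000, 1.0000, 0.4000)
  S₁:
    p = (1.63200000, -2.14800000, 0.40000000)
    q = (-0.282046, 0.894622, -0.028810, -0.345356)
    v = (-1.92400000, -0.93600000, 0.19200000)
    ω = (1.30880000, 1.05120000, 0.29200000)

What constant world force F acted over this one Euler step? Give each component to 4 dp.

F = (-2.8000, 3.3000, 2.4000)

velocity change Δv = (-0.22400000, 0.26400000, 0.19200000)
m·(v₁−v₀)/dt = (-2.8000, 3.3000, 2.4000)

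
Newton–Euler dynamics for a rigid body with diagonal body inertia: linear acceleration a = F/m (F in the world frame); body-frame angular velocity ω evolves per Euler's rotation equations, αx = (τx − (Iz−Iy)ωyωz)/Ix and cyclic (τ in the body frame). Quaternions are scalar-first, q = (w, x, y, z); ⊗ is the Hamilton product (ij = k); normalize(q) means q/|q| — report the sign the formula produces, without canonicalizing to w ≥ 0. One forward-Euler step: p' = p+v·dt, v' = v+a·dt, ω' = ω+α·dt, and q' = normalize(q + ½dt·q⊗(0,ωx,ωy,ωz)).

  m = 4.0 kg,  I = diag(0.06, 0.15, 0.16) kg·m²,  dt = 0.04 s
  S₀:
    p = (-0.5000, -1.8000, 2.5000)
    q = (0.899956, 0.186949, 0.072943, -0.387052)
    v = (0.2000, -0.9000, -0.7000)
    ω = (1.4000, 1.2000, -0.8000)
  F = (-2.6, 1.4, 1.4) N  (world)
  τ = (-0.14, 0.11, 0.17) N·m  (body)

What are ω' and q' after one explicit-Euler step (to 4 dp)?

ω' = (1.3131, 1.1995, -0.7953)
q' = (0.8861, 0.2201, 0.0866, -0.3987)

precession coupling ω×(Iω) = (-0.0096, 0.1120, 0.1512)
(τ − ω×Iω)/I = (-2.1733, -0.0133, 0.1175)
ω + α·dt = (1.3131, 1.1995, -0.7953)
Hamilton product q⊗(0,ω) = (-0.6589018, 1.6660464, 0.6876336, -0.5977462)
q' = normalize(q + ½dt·q⊗(0,ω)) = (0.8861, 0.2201, 0.0866, -0.3987)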